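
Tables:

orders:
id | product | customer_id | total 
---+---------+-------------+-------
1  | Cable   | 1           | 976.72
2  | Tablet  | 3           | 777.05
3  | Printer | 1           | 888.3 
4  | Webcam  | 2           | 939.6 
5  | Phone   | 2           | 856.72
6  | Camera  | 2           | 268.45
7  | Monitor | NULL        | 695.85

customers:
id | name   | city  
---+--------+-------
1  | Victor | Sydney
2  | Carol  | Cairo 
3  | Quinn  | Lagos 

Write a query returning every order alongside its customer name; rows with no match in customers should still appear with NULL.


LEFT JOIN keeps every row from orders (the left table); where customer_id has no match in customers, the customer columns become NULL. Walk through each order:
  - order 1 (Cable): customer_id=1 -> matches Victor
  - order 2 (Tablet): customer_id=3 -> matches Quinn
  - order 3 (Printer): customer_id=1 -> matches Victor
  - order 4 (Webcam): customer_id=2 -> matches Carol
  - order 5 (Phone): customer_id=2 -> matches Carol
  - order 6 (Camera): customer_id=2 -> matches Carol
  - order 7 (Monitor): customer_id=NULL, no match -> kept with NULL
All 7 rows appear; 1 has NULL customer.

SQL:
SELECT a.product, b.name AS customer
FROM orders a
LEFT JOIN customers b ON a.customer_id = b.id

Result:
product | customer
--------+---------
Cable   | Victor  
Tablet  | Quinn   
Printer | Victor  
Webcam  | Carol   
Phone   | Carol   
Camera  | Carol   
Monitor | NULL    


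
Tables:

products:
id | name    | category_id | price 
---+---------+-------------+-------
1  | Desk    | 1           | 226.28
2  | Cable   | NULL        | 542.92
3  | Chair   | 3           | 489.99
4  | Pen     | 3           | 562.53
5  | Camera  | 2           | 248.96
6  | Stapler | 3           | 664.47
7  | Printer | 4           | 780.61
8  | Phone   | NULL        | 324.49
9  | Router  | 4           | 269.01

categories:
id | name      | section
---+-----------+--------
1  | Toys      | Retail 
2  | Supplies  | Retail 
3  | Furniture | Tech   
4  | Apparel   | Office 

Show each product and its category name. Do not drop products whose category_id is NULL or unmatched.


LEFT JOIN keeps every row from products (the left table); where category_id has no match in categories, the category columns become NULL. Walk through each product:
  - product 1 (Desk): category_id=1 -> matches Toys
  - product 2 (Cable): category_id=NULL, no match -> kept with NULL
  - product 3 (Chair): category_id=3 -> matches Furniture
  - product 4 (Pen): category_id=3 -> matches Furniture
  - product 5 (Camera): category_id=2 -> matches Supplies
  - product 6 (Stapler): category_id=3 -> matches Furniture
  - product 7 (Printer): category_id=4 -> matches Apparel
  - product 8 (Phone): category_id=NULL, no match -> kept with NULL
  - product 9 (Router): category_id=4 -> matches Apparel
All 9 rows appear; 2 have NULL category.

SQL:
SELECT a.name, b.name AS category
FROM products a
LEFT JOIN categories b ON a.category_id = b.id

Result:
name    | category 
--------+----------
Desk    | Toys     
Cable   | NULL     
Chair   | Furniture
Pen     | Furniture
Camera  | Supplies 
Stapler | Furniture
Printer | Apparel  
Phone   | NULL     
Router  | Apparel  


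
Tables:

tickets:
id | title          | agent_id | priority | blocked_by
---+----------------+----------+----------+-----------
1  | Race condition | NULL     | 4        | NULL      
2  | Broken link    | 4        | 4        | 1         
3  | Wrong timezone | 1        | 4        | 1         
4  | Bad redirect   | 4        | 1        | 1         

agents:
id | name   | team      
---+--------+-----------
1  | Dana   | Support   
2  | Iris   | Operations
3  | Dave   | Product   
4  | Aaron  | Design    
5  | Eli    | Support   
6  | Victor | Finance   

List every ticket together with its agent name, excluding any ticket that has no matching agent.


INNER JOIN keeps only tickets rows whose agent_id matches an id in agents. Walk through each ticket:
  - ticket 1 (Race condition): agent_id=NULL, no match -> dropped
  - ticket 2 (Broken link): agent_id=4 -> matches Aaron
  - ticket 3 (Wrong timezone): agent_id=1 -> matches Dana
  - ticket 4 (Bad redirect): agent_id=4 -> matches Aaron
So 1 of 4 rows is dropped.

SQL:
SELECT a.title, b.name AS agent
FROM tickets a
INNER JOIN agents b ON a.agent_id = b.id

Result:
title          | agent
---------------+------
Broken link    | Aaron
Wrong timezone | Dana 
Bad redirect   | Aaron


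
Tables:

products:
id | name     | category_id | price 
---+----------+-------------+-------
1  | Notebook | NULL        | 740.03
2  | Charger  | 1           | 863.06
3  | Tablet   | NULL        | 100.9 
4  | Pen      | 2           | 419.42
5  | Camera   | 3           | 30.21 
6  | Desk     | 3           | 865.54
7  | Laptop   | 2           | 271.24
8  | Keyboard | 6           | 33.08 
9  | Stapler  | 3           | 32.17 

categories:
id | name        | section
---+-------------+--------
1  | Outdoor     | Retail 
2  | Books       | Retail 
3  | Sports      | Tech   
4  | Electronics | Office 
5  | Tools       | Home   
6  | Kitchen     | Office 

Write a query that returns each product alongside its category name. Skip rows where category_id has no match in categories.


INNER JOIN keeps only products rows whose category_id matches an id in categories. Walk through each product:
  - product 1 (Notebook): category_id=NULL, no match -> dropped
  - product 2 (Charger): category_id=1 -> matches Outdoor
  - product 3 (Tablet): category_id=NULL, no match -> dropped
  - product 4 (Pen): category_id=2 -> matches Books
  - product 5 (Camera): category_id=3 -> matches Sports
  - product 6 (Desk): category_id=3 -> matches Sports
  - product 7 (Laptop): category_id=2 -> matches Books
  - product 8 (Keyboard): category_id=6 -> matches Kitchen
  - product 9 (Stapler): category_id=3 -> matches Sports
So 2 of 9 rows are dropped.

SQL:
SELECT a.name, b.name AS category
FROM products a
INNER JOIN categories b ON a.category_id = b.id

Result:
name     | category
---------+---------
Charger  | Outdoor 
Pen      | Books   
Camera   | Sports  
Desk     | Sports  
Laptop   | Books   
Keyboard | Kitchen 
Stapler  | Sports  


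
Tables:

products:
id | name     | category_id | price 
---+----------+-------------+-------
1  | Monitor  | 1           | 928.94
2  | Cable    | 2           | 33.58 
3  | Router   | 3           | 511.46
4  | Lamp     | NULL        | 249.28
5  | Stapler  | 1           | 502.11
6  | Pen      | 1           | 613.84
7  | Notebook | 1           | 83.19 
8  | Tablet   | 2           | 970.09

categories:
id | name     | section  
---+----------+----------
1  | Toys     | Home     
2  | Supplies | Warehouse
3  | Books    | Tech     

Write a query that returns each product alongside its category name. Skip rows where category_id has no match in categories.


INNER JOIN keeps only products rows whose category_id matches an id in categories. Walk through each product:
  - product 1 (Monitor): category_id=1 -> matches Toys
  - product 2 (Cable): category_id=2 -> matches Supplies
  - product 3 (Router): category_id=3 -> matches Books
  - product 4 (Lamp): category_id=NULL, no match -> dropped
  - product 5 (Stapler): category_id=1 -> matches Toys
  - product 6 (Pen): category_id=1 -> matches Toys
  - product 7 (Notebook): category_id=1 -> matches Toys
  - product 8 (Tablet): category_id=2 -> matches Supplies
So 1 of 8 rows is dropped.

SQL:
SELECT a.name, b.name AS category
FROM products a
INNER JOIN categories b ON a.category_id = b.id

Result:
name     | category
---------+---------
Monitor  | Toys    
Cable    | Supplies
Router   | Books   
Stapler  | Toys    
Pen      | Toys    
Notebook | Toys    
Tablet   | Supplies


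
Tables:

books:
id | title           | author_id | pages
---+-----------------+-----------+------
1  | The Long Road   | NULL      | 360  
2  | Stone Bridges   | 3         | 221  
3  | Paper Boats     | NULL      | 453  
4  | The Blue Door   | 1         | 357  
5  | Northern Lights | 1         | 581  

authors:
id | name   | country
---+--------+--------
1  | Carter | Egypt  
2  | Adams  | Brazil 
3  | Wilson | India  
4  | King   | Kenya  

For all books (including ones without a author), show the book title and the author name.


LEFT JOIN keeps every row from books (the left table); where author_id has no match in authors, the author columns become NULL. Walk through each book:
  - book 1 (The Long Road): author_id=NULL, no match -> kept with NULL
  - book 2 (Stone Bridges): author_id=3 -> matches Wilson
  - book 3 (Paper Boats): author_id=NULL, no match -> kept with NULL
  - book 4 (The Blue Door): author_id=1 -> matches Carter
  - book 5 (Northern Lights): author_id=1 -> matches Carter
All 5 rows appear; 2 have NULL author.

SQL:
SELECT a.title, b.name AS author
FROM books a
LEFT JOIN authors b ON a.author_id = b.id

Result:
title           | author
----------------+-------
The Long Road   | NULL  
Stone Bridges   | Wilson
Paper Boats     | NULL  
The Blue Door   | Carter
Northern Lights | Carter


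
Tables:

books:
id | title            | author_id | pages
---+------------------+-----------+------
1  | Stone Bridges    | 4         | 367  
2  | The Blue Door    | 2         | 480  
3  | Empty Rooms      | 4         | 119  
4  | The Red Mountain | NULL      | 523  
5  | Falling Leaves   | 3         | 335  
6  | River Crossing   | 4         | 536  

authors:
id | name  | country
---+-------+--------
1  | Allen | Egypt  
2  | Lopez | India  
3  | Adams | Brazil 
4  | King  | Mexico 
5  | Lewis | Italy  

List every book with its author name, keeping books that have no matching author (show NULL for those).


LEFT JOIN keeps every row from books (the left table); where author_id has no match in authors, the author columns become NULL. Walk through each book:
  - book 1 (Stone Bridges): author_id=4 -> matches King
  - book 2 (The Blue Door): author_id=2 -> matches Lopez
  - book 3 (Empty Rooms): author_id=4 -> matches King
  - book 4 (The Red Mountain): author_id=NULL, no match -> kept with NULL
  - book 5 (Falling Leaves): author_id=3 -> matches Adams
  - book 6 (River Crossing): author_id=4 -> matches King
All 6 rows appear; 1 has NULL author.

SQL:
SELECT a.title, b.name AS author
FROM books a
LEFT JOIN authors b ON a.author_id = b.id

Result:
title            | author
-----------------+-------
Stone Bridges    | King  
The Blue Door    | Lopez 
Empty Rooms      | King  
The Red Mountain | NULL  
Falling Leaves   | Adams 
River Crossing   | King  


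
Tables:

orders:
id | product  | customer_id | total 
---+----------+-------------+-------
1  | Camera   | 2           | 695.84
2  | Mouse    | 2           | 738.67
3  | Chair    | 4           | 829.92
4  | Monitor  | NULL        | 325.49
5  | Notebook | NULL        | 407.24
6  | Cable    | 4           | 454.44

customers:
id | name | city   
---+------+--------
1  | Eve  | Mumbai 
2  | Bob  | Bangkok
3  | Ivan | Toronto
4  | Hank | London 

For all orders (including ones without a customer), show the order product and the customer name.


LEFT JOIN keeps every row from orders (the left table); where customer_id has no match in customers, the customer columns become NULL. Walk through each order:
  - order 1 (Camera): customer_id=2 -> matches Bob
  - order 2 (Mouse): customer_id=2 -> matches Bob
  - order 3 (Chair): customer_id=4 -> matches Hank
  - order 4 (Monitor): customer_id=NULL, no match -> kept with NULL
  - order 5 (Notebook): customer_id=NULL, no match -> kept with NULL
  - order 6 (Cable): customer_id=4 -> matches Hank
All 6 rows appear; 2 have NULL customer.

SQL:
SELECT a.product, b.name AS customer
FROM orders a
LEFT JOIN customers b ON a.customer_id = b.id

Result:
product  | customer
---------+---------
Camera   | Bob     
Mouse    | Bob     
Chair    | Hank    
Monitor  | NULL    
Notebook | NULL    
Cable    | Hank    


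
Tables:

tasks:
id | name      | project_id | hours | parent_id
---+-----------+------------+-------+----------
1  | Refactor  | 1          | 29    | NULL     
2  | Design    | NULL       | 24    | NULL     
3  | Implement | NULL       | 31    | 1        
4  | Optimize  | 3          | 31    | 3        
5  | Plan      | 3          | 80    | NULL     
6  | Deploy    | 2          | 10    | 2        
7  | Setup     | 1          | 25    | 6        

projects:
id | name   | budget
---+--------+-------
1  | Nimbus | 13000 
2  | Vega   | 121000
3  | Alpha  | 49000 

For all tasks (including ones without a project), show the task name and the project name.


LEFT JOIN keeps every row from tasks (the left table); where project_id has no match in projects, the project columns become NULL. Walk through each task:
  - task 1 (Refactor): project_id=1 -> matches Nimbus
  - task 2 (Design): project_id=NULL, no match -> kept with NULL
  - task 3 (Implement): project_id=NULL, no match -> kept with NULL
  - task 4 (Optimize): project_id=3 -> matches Alpha
  - task 5 (Plan): project_id=3 -> matches Alpha
  - task 6 (Deploy): project_id=2 -> matches Vega
  - task 7 (Setup): project_id=1 -> matches Nimbus
All 7 rows appear; 2 have NULL project.

SQL:
SELECT a.name, b.name AS project
FROM tasks a
LEFT JOIN projects b ON a.project_id = b.id

Result:
name      | project
----------+--------
Refactor  | Nimbus 
Design    | NULL   
Implement | NULL   
Optimize  | Alpha  
Plan      | Alpha  
Deploy    | Vega   
Setup     | Nimbus 


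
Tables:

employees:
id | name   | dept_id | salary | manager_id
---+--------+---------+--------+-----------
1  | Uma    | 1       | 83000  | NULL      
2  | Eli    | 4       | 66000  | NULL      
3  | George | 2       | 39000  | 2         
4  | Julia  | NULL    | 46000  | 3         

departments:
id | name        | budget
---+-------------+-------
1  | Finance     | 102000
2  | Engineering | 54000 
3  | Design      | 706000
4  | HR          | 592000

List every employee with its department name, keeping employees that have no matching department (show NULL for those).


LEFT JOIN keeps every row from employees (the left table); where dept_id has no match in departments, the department columns become NULL. Walk through each employee:
  - employee 1 (Uma): dept_id=1 -> matches Finance
  - employee 2 (Eli): dept_id=4 -> matches HR
  - employee 3 (George): dept_id=2 -> matches Engineering
  - employee 4 (Julia): dept_id=NULL, no match -> kept with NULL
All 4 rows appear; 1 has NULL department.

SQL:
SELECT a.name, b.name AS department
FROM employees a
LEFT JOIN departments b ON a.dept_id = b.id

Result:
name   | department 
-------+------------
Uma    | Finance    
Eli    | HR         
George | Engineering
Julia  | NULL       


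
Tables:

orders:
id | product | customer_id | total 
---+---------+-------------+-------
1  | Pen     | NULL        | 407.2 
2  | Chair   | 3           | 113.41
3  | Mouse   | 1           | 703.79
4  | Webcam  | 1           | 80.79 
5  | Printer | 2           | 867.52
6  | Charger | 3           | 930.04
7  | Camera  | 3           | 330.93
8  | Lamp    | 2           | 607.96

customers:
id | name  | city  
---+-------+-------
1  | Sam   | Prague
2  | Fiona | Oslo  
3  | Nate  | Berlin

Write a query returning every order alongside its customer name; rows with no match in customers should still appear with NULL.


LEFT JOIN keeps every row from orders (the left table); where customer_id has no match in customers, the customer columns become NULL. Walk through each order:
  - order 1 (Pen): customer_id=NULL, no match -> kept with NULL
  - order 2 (Chair): customer_id=3 -> matches Nate
  - order 3 (Mouse): customer_id=1 -> matches Sam
  - order 4 (Webcam): customer_id=1 -> matches Sam
  - order 5 (Printer): customer_id=2 -> matches Fiona
  - order 6 (Charger): customer_id=3 -> matches Nate
  - order 7 (Camera): customer_id=3 -> matches Nate
  - order 8 (Lamp): customer_id=2 -> matches Fiona
All 8 rows appear; 1 has NULL customer.

SQL:
SELECT a.product, b.name AS customer
FROM orders a
LEFT JOIN customers b ON a.customer_id = b.id

Result:
product | customer
--------+---------
Pen     | NULL    
Chair   | Nate    
Mouse   | Sam     
Webcam  | Sam     
Printer | Fiona   
Charger | Nate    
Camera  | Nate    
Lamp    | Fiona   


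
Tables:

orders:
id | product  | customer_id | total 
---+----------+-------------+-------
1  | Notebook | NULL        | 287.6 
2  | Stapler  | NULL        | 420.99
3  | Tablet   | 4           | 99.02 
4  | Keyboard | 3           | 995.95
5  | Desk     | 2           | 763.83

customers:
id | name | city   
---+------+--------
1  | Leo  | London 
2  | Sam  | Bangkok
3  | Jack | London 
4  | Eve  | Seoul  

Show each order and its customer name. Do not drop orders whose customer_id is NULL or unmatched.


LEFT JOIN keeps every row from orders (the left table); where customer_id has no match in customers, the customer columns become NULL. Walk through each order:
  - order 1 (Notebook): customer_id=NULL, no match -> kept with NULL
  - order 2 (Stapler): customer_id=NULL, no match -> kept with NULL
  - order 3 (Tablet): customer_id=4 -> matches Eve
  - order 4 (Keyboard): customer_id=3 -> matches Jack
  - order 5 (Desk): customer_id=2 -> matches Sam
All 5 rows appear; 2 have NULL customer.

SQL:
SELECT a.product, b.name AS customer
FROM orders a
LEFT JOIN customers b ON a.customer_id = b.id

Result:
product  | customer
---------+---------
Notebook | NULL    
Stapler  | NULL    
Tablet   | Eve     
Keyboard | Jack    
Desk     | Sam     


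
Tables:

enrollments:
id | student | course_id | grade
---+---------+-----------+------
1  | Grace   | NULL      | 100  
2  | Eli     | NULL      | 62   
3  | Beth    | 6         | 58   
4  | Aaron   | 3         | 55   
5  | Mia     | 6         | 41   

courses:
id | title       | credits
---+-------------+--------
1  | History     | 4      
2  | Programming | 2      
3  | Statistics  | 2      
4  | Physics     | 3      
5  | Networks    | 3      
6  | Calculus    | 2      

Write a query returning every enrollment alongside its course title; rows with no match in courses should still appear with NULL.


LEFT JOIN keeps every row from enrollments (the left table); where course_id has no match in courses, the course columns become NULL. Walk through each enrollment:
  - enrollment 1 (Grace): course_id=NULL, no match -> kept with NULL
  - enrollment 2 (Eli): course_id=NULL, no match -> kept with NULL
  - enrollment 3 (Beth): course_id=6 -> matches Calculus
  - enrollment 4 (Aaron): course_id=3 -> matches Statistics
  - enrollment 5 (Mia): course_id=6 -> matches Calculus
All 5 rows appear; 2 have NULL course.

SQL:
SELECT a.student, b.title AS course
FROM enrollments a
LEFT JOIN courses b ON a.course_id = b.id

Result:
student | course    
--------+-----------
Grace   | NULL      
Eli     | NULL      
Beth    | Calculus  
Aaron   | Statistics
Mia     | Calculus  


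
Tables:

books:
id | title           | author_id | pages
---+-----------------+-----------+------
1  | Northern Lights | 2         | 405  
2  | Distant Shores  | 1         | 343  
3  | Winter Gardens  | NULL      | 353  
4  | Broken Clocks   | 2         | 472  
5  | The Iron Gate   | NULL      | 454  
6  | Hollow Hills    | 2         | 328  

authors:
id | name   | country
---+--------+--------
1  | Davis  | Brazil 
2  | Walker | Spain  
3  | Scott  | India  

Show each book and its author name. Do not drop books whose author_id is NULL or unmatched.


LEFT JOIN keeps every row from books (the left table); where author_id has no match in authors, the author columns become NULL. Walk through each book:
  - book 1 (Northern Lights): author_id=2 -> matches Walker
  - book 2 (Distant Shores): author_id=1 -> matches Davis
  - book 3 (Winter Gardens): author_id=NULL, no match -> kept with NULL
  - book 4 (Broken Clocks): author_id=2 -> matches Walker
  - book 5 (The Iron Gate): author_id=NULL, no match -> kept with NULL
  - book 6 (Hollow Hills): author_id=2 -> matches Walker
All 6 rows appear; 2 have NULL author.

SQL:
SELECT a.title, b.name AS author
FROM books a
LEFT JOIN authors b ON a.author_id = b.id

Result:
title           | author
----------------+-------
Northern Lights | Walker
Distant Shores  | Davis 
Winter Gardens  | NULL  
Broken Clocks   | Walker
The Iron Gate   | NULL  
Hollow Hills    | Walker


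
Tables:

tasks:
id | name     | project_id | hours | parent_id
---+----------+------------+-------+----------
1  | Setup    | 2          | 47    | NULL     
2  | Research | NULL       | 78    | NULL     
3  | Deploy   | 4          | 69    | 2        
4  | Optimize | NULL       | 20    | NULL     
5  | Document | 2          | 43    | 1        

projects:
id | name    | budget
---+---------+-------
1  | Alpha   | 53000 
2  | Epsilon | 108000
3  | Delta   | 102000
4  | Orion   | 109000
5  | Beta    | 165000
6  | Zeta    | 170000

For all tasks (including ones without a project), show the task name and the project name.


LEFT JOIN keeps every row from tasks (the left table); where project_id has no match in projects, the project columns become NULL. Walk through each task:
  - task 1 (Setup): project_id=2 -> matches Epsilon
  - task 2 (Research): project_id=NULL, no match -> kept with NULL
  - task 3 (Deploy): project_id=4 -> matches Orion
  - task 4 (Optimize): project_id=NULL, no match -> kept with NULL
  - task 5 (Document): project_id=2 -> matches Epsilon
All 5 rows appear; 2 have NULL project.

SQL:
SELECT a.name, b.name AS project
FROM tasks a
LEFT JOIN projects b ON a.project_id = b.id

Result:
name     | project
---------+--------
Setup    | Epsilon
Research | NULL   
Deploy   | Orion  
Optimize | NULL   
Document | Epsilon


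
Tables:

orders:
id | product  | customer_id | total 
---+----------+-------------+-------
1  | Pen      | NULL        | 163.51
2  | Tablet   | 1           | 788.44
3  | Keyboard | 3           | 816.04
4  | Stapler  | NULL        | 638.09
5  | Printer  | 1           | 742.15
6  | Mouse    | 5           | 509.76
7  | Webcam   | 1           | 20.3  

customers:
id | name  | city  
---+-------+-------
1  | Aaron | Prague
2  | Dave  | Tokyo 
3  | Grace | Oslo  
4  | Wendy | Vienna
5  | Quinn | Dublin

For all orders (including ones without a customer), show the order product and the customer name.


LEFT JOIN keeps every row from orders (the left table); where customer_id has no match in customers, the customer columns become NULL. Walk through each order:
  - order 1 (Pen): customer_id=NULL, no match -> kept with NULL
  - order 2 (Tablet): customer_id=1 -> matches Aaron
  - order 3 (Keyboard): customer_id=3 -> matches Grace
  - order 4 (Stapler): customer_id=NULL, no match -> kept with NULL
  - order 5 (Printer): customer_id=1 -> matches Aaron
  - order 6 (Mouse): customer_id=5 -> matches Quinn
  - order 7 (Webcam): customer_id=1 -> matches Aaron
All 7 rows appear; 2 have NULL customer.

SQL:
SELECT a.product, b.name AS customer
FROM orders a
LEFT JOIN customers b ON a.customer_id = b.id

Result:
product  | customer
---------+---------
Pen      | NULL    
Tablet   | Aaron   
Keyboard | Grace   
Stapler  | NULL    
Printer  | Aaron   
Mouse    | Quinn   
Webcam   | Aaron   


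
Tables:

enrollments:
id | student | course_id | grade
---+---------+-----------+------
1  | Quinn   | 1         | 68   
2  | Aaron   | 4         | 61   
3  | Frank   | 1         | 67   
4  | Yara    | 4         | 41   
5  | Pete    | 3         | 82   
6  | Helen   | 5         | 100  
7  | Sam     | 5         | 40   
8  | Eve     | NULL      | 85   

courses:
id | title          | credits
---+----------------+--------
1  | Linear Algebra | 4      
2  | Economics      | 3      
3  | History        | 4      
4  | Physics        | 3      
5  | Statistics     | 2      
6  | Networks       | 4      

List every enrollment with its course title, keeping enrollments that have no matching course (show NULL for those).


LEFT JOIN keeps every row from enrollments (the left table); where course_id has no match in courses, the course columns become NULL. Walk through each enrollment:
  - enrollment 1 (Quinn): course_id=1 -> matches Linear Algebra
  - enrollment 2 (Aaron): course_id=4 -> matches Physics
  - enrollment 3 (Frank): course_id=1 -> matches Linear Algebra
  - enrollment 4 (Yara): course_id=4 -> matches Physics
  - enrollment 5 (Pete): course_id=3 -> matches History
  - enrollment 6 (Helen): course_id=5 -> matches Statistics
  - enrollment 7 (Sam): course_id=5 -> matches Statistics
  - enrollment 8 (Eve): course_id=NULL, no match -> kept with NULL
All 8 rows appear; 1 has NULL course.

SQL:
SELECT a.student, b.title AS course
FROM enrollments a
LEFT JOIN courses b ON a.course_id = b.id

Result:
student | course        
--------+---------------
Quinn   | Linear Algebra
Aaron   | Physics       
Frank   | Linear Algebra
Yara    | Physics       
Pete    | History       
Helen   | Statistics    
Sam     | Statistics    
Eve     | NULL          


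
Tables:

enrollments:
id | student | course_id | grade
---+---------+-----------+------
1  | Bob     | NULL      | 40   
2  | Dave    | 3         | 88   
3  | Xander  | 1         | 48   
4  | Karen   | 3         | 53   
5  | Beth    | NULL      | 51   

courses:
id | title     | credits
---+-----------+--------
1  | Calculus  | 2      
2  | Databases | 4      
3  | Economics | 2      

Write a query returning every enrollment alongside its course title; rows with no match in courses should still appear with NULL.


LEFT JOIN keeps every row from enrollments (the left table); where course_id has no match in courses, the course columns become NULL. Walk through each enrollment:
  - enrollment 1 (Bob): course_id=NULL, no match -> kept with NULL
  - enrollment 2 (Dave): course_id=3 -> matches Economics
  - enrollment 3 (Xander): course_id=1 -> matches Calculus
  - enrollment 4 (Karen): course_id=3 -> matches Economics
  - enrollment 5 (Beth): course_id=NULL, no match -> kept with NULL
All 5 rows appear; 2 have NULL course.

SQL:
SELECT a.student, b.title AS course
FROM enrollments a
LEFT JOIN courses b ON a.course_id = b.id

Result:
student | course   
--------+----------
Bob     | NULL     
Dave    | Economics
Xander  | Calculus 
Karen   | Economics
Beth    | NULL     


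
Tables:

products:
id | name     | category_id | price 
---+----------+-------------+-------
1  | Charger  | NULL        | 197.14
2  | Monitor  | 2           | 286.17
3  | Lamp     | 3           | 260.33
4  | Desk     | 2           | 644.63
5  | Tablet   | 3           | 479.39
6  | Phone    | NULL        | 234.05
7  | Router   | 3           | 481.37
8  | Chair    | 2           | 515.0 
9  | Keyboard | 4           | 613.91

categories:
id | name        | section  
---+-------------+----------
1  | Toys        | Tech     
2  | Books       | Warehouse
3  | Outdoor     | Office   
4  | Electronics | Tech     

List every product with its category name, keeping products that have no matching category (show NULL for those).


LEFT JOIN keeps every row from products (the left table); where category_id has no match in categories, the category columns become NULL. Walk through each product:
  - product 1 (Charger): category_id=NULL, no match -> kept with NULL
  - product 2 (Monitor): category_id=2 -> matches Books
  - product 3 (Lamp): category_id=3 -> matches Outdoor
  - product 4 (Desk): category_id=2 -> matches Books
  - product 5 (Tablet): category_id=3 -> matches Outdoor
  - product 6 (Phone): category_id=NULL, no match -> kept with NULL
  - product 7 (Router): category_id=3 -> matches Outdoor
  - product 8 (Chair): category_id=2 -> matches Books
  - product 9 (Keyboard): category_id=4 -> matches Electronics
All 9 rows appear; 2 have NULL category.

SQL:
SELECT a.name, b.name AS category
FROM products a
LEFT JOIN categories b ON a.category_id = b.id

Result:
name     | category   
---------+------------
Charger  | NULL       
Monitor  | Books      
Lamp     | Outdoor    
Desk     | Books      
Tablet   | Outdoor    
Phone    | NULL       
Router   | Outdoor    
Chair    | Books      
Keyboard | Electronics


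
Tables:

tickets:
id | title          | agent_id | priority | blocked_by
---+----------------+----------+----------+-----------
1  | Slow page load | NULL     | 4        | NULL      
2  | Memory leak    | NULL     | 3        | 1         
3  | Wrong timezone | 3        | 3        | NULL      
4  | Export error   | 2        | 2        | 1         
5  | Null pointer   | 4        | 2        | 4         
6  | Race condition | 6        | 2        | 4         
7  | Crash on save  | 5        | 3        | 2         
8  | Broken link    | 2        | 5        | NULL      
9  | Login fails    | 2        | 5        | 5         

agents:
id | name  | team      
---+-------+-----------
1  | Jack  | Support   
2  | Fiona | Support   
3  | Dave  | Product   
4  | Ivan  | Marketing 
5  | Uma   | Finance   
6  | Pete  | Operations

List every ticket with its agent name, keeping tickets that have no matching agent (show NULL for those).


LEFT JOIN keeps every row from tickets (the left table); where agent_id has no match in agents, the agent columns become NULL. Walk through each ticket:
  - ticket 1 (Slow page load): agent_id=NULL, no match -> kept with NULL
  - ticket 2 (Memory leak): agent_id=NULL, no match -> kept with NULL
  - ticket 3 (Wrong timezone): agent_id=3 -> matches Dave
  - ticket 4 (Export error): agent_id=2 -> matches Fiona
  - ticket 5 (Null pointer): agent_id=4 -> matches Ivan
  - ticket 6 (Race condition): agent_id=6 -> matches Pete
  - ticket 7 (Crash on save): agent_id=5 -> matches Uma
  - ticket 8 (Broken link): agent_id=2 -> matches Fiona
  - ticket 9 (Login fails): agent_id=2 -> matches Fiona
All 9 rows appear; 2 have NULL agent.

SQL:
SELECT a.title, b.name AS agent
FROM tickets a
LEFT JOIN agents b ON a.agent_id = b.id

Result:
title          | agent
---------------+------
Slow page load | NULL 
Memory leak    | NULL 
Wrong timezone | Dave 
Export error   | Fiona
Null pointer   | Ivan 
Race condition | Pete 
Crash on save  | Uma  
Broken link    | Fiona
Login fails    | Fiona


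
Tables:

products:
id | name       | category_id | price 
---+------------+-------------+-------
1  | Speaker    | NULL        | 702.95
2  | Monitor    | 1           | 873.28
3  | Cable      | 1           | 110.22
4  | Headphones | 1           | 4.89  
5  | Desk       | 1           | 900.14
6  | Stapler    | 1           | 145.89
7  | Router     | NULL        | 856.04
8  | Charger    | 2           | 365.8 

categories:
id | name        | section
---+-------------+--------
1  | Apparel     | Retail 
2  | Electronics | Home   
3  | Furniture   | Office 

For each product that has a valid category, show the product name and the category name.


INNER JOIN keeps only products rows whose category_id matches an id in categories. Walk through each product:
  - product 1 (Speaker): category_id=NULL, no match -> dropped
  - product 2 (Monitor): category_id=1 -> matches Apparel
  - product 3 (Cable): category_id=1 -> matches Apparel
  - product 4 (Headphones): category_id=1 -> matches Apparel
  - product 5 (Desk): category_id=1 -> matches Apparel
  - product 6 (Stapler): category_id=1 -> matches Apparel
  - product 7 (Router): category_id=NULL, no match -> dropped
  - product 8 (Charger): category_id=2 -> matches Electronics
So 2 of 8 rows are dropped.

SQL:
SELECT a.name, b.name AS category
FROM products a
INNER JOIN categories b ON a.category_id = b.id

Result:
name       | category   
-----------+------------
Monitor    | Apparel    
Cable      | Apparel    
Headphones | Apparel    
Desk       | Apparel    
Stapler    | Apparel    
Charger    | Electronics


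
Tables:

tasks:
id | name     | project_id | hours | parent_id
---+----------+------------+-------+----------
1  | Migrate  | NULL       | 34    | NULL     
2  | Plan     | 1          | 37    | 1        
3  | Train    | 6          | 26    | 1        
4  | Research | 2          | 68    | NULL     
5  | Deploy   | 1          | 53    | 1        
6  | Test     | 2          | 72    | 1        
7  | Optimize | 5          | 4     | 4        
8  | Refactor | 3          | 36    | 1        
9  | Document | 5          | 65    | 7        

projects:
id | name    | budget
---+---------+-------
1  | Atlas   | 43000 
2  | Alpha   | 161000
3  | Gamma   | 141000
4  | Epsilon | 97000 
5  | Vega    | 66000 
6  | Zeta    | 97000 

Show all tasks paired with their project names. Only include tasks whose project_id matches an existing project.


INNER JOIN keeps only tasks rows whose project_id matches an id in projects. Walk through each task:
  - task 1 (Migrate): project_id=NULL, no match -> dropped
  - task 2 (Plan): project_id=1 -> matches Atlas
  - task 3 (Train): project_id=6 -> matches Zeta
  - task 4 (Research): project_id=2 -> matches Alpha
  - task 5 (Deploy): project_id=1 -> matches Atlas
  - task 6 (Test): project_id=2 -> matches Alpha
  - task 7 (Optimize): project_id=5 -> matches Vega
  - task 8 (Refactor): project_id=3 -> matches Gamma
  - task 9 (Document): project_id=5 -> matches Vega
So 1 of 9 rows is dropped.

SQL:
SELECT a.name, b.name AS project
FROM tasks a
INNER JOIN projects b ON a.project_id = b.id

Result:
name     | project
---------+--------
Plan     | Atlas  
Train    | Zeta   
Research | Alpha  
Deploy   | Atlas  
Test     | Alpha  
Optimize | Vega   
Refactor | Gamma  
Document | Vega   


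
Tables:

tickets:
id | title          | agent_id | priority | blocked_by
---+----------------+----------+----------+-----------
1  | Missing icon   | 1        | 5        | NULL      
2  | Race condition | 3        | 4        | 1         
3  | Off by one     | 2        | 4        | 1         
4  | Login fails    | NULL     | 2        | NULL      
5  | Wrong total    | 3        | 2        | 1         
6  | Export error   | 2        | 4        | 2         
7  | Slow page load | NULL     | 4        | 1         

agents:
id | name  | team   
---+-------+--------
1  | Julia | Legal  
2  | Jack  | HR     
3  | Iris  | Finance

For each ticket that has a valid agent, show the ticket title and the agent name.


INNER JOIN keeps only tickets rows whose agent_id matches an id in agents. Walk through each ticket:
  - ticket 1 (Missing icon): agent_id=1 -> matches Julia
  - ticket 2 (Race condition): agent_id=3 -> matches Iris
  - ticket 3 (Off by one): agent_id=2 -> matches Jack
  - ticket 4 (Login fails): agent_id=NULL, no match -> dropped
  - ticket 5 (Wrong total): agent_id=3 -> matches Iris
  - ticket 6 (Export error): agent_id=2 -> matches Jack
  - ticket 7 (Slow page load): agent_id=NULL, no match -> dropped
So 2 of 7 rows are dropped.

SQL:
SELECT a.title, b.name AS agent
FROM tickets a
INNER JOIN agents b ON a.agent_id = b.id

Result:
title          | agent
---------------+------
Missing icon   | Julia
Race condition | Iris 
Off by one     | Jack 
Wrong total    | Iris 
Export error   | Jack 


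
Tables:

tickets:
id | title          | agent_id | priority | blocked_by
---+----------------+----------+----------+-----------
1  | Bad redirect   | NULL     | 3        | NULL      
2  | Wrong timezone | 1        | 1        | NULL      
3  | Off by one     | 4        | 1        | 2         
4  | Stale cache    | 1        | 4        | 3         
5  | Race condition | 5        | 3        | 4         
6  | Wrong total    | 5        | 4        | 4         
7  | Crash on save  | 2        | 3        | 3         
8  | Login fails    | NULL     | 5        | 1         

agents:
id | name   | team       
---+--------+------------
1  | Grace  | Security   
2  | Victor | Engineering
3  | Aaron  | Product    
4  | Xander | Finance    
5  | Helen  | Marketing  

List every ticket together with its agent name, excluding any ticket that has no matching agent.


INNER JOIN keeps only tickets rows whose agent_id matches an id in agents. Walk through each ticket:
  - ticket 1 (Bad redirect): agent_id=NULL, no match -> dropped
  - ticket 2 (Wrong timezone): agent_id=1 -> matches Grace
  - ticket 3 (Off by one): agent_id=4 -> matches Xander
  - ticket 4 (Stale cache): agent_id=1 -> matches Grace
  - ticket 5 (Race condition): agent_id=5 -> matches Helen
  - ticket 6 (Wrong total): agent_id=5 -> matches Helen
  - ticket 7 (Crash on save): agent_id=2 -> matches Victor
  - ticket 8 (Login fails): agent_id=NULL, no match -> dropped
So 2 of 8 rows are dropped.

SQL:
SELECT a.title, b.name AS agent
FROM tickets a
INNER JOIN agents b ON a.agent_id = b.id

Result:
title          | agent 
---------------+-------
Wrong timezone | Grace 
Off by one     | Xander
Stale cache    | Grace 
Race condition | Helen 
Wrong total    | Helen 
Crash on save  | Victor


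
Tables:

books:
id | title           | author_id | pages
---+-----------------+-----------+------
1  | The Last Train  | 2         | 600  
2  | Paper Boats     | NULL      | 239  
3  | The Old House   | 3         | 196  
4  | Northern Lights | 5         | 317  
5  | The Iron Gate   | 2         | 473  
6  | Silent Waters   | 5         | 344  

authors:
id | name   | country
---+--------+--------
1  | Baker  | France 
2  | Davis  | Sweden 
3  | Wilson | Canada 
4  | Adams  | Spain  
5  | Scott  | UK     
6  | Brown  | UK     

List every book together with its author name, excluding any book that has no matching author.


INNER JOIN keeps only books rows whose author_id matches an id in authors. Walk through each book:
  - book 1 (The Last Train): author_id=2 -> matches Davis
  - book 2 (Paper Boats): author_id=NULL, no match -> dropped
  - book 3 (The Old House): author_id=3 -> matches Wilson
  - book 4 (Northern Lights): author_id=5 -> matches Scott
  - book 5 (The Iron Gate): author_id=2 -> matches Davis
  - book 6 (Silent Waters): author_id=5 -> matches Scott
So 1 of 6 rows is dropped.

SQL:
SELECT a.title, b.name AS author
FROM books a
INNER JOIN authors b ON a.author_id = b.id

Result:
title           | author
----------------+-------
The Last Train  | Davis 
The Old House   | Wilson
Northern Lights | Scott 
The Iron Gate   | Davis 
Silent Waters   | Scott 


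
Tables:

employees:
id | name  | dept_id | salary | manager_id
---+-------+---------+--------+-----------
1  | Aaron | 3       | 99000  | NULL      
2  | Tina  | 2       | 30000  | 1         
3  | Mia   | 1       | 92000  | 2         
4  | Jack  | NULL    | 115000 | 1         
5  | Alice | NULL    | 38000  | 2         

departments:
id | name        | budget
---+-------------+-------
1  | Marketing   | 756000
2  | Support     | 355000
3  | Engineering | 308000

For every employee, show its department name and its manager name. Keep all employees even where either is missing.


Two LEFT JOINs from the same base table employees: one to departments via dept_id, one to employees itself via manager_id. Both are LEFT so every employee is preserved.
Match against departments:
  - employee 1 (Aaron): dept_id=3 -> matches Engineering
  - employee 2 (Tina): dept_id=2 -> matches Support
  - employee 3 (Mia): dept_id=1 -> matches Marketing
  - employee 4 (Jack): dept_id=NULL, no match -> kept with NULL
  - employee 5 (Alice): dept_id=NULL, no match -> kept with NULL
Match against employees (self):
  - employee 1 (Aaron): manager_id=NULL -> NULL
  - employee 2 (Tina): manager_id=1 -> Aaron
  - employee 3 (Mia): manager_id=2 -> Tina
  - employee 4 (Jack): manager_id=1 -> Aaron
  - employee 5 (Alice): manager_id=2 -> Tina

SQL:
SELECT a.name, b.name AS department, c.name AS manager
FROM employees a
LEFT JOIN departments b ON a.dept_id = b.id
LEFT JOIN employees c ON a.manager_id = c.id

Result:
name  | department  | manager
------+-------------+--------
Aaron | Engineering | NULL   
Tina  | Support     | Aaron  
Mia   | Marketing   | Tina   
Jack  | NULL        | Aaron  
Alice | NULL        | Tina   


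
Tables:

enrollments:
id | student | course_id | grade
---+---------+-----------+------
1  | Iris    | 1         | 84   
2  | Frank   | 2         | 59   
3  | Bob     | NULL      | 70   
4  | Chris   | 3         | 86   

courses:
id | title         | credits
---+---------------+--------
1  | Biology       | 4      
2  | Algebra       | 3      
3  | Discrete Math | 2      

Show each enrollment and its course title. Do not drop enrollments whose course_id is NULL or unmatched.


LEFT JOIN keeps every row from enrollments (the left table); where course_id has no match in courses, the course columns become NULL. Walk through each enrollment:
  - enrollment 1 (Iris): course_id=1 -> matches Biology
  - enrollment 2 (Frank): course_id=2 -> matches Algebra
  - enrollment 3 (Bob): course_id=NULL, no match -> kept with NULL
  - enrollment 4 (Chris): course_id=3 -> matches Discrete Math
All 4 rows appear; 1 has NULL course.

SQL:
SELECT a.student, b.title AS course
FROM enrollments a
LEFT JOIN courses b ON a.course_id = b.id

Result:
student | course       
--------+--------------
Iris    | Biology      
Frank   | Algebra      
Bob     | NULL         
Chris   | Discrete Math
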